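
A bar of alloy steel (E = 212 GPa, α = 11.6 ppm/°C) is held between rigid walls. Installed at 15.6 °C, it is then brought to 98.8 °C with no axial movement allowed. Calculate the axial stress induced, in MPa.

ΔT = 83.20 K. Constrained thermal stress σ = E·α·ΔT = 212.0×10³ MPa × 11.6×10⁻⁶ × 83.20 = 205 MPa (compressive).

205 MPa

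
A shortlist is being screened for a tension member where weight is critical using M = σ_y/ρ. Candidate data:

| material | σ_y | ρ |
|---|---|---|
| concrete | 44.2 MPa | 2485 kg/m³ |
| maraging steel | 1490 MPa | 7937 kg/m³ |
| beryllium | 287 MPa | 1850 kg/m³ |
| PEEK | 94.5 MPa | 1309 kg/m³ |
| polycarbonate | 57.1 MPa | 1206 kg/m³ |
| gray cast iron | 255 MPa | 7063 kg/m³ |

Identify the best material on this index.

maraging steel

Computing M directly (units already consistent):
  maraging steel: M = 188 kN·m/kg
  beryllium: M = 155 kN·m/kg
  PEEK: M = 72.2 kN·m/kg
  polycarbonate: M = 47.3 kN·m/kg
  gray cast iron: M = 36.1 kN·m/kg
  concrete: M = 17.8 kN·m/kg
The maximum is for maraging steel.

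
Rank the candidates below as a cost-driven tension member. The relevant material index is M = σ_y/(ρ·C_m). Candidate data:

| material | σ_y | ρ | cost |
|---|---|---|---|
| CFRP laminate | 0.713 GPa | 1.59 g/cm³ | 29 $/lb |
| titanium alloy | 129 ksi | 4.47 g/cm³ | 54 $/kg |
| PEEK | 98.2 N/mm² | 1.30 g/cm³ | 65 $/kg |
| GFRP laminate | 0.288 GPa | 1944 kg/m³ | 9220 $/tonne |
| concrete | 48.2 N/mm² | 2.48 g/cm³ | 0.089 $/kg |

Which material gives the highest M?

In SI units:
  CFRP laminate: σ_y = 713.0 MPa, ρ = 1590 kg/m³, cost = 63.93 $/kg
  titanium alloy: σ_y = 889.4 MPa, ρ = 4470 kg/m³, cost = 54.00 $/kg
  PEEK: σ_y = 98.20 MPa, ρ = 1300 kg/m³, cost = 65.00 $/kg
  GFRP laminate: σ_y = 288.0 MPa, ρ = 1944 kg/m³, cost = 9.220 $/kg
  concrete: σ_y = 48.20 MPa, ρ = 2480 kg/m³, cost = 0.08900 $/kg
  concrete: M = 218 kN·m per $
  GFRP laminate: M = 16.1 kN·m per $
  CFRP laminate: M = 7.01 kN·m per $
  titanium alloy: M = 3.68 kN·m per $
  PEEK: M = 1.16 kN·m per $
The maximum is for concrete.

concrete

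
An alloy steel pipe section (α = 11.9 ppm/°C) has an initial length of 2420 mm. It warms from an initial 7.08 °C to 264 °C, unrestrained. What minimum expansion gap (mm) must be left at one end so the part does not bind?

7.40 mm

ΔT = 264 − 7.08 = 256.9 K.
ΔL = α·L₀·ΔT = 11.9×10⁻⁶ × 2420 mm × 256.9 K = 7.40 mm.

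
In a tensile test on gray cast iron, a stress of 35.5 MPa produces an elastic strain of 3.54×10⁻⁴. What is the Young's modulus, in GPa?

100 GPa

E = σ/ε = 35.5 MPa / 3.54×10⁻⁴ = 100300 MPa = 100 GPa.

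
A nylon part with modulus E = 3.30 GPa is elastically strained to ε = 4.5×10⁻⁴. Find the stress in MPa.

1.48 MPa

σ = E·ε = 3300 MPa × 4.5×10⁻⁴ = 1.48 MPa.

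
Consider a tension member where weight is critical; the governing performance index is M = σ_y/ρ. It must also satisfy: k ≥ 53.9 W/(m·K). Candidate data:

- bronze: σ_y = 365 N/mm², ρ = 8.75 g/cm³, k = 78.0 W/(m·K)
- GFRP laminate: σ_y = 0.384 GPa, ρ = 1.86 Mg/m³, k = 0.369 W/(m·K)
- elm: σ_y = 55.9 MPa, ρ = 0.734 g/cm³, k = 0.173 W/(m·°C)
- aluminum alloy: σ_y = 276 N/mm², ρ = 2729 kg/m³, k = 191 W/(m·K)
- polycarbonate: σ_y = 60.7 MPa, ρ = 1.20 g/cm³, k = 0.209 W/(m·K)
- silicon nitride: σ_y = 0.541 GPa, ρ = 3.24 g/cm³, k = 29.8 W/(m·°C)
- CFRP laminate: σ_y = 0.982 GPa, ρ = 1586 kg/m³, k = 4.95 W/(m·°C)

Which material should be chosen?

aluminum alloy

Screen on constraints: k ≥ 53.9 W/(m·K). Survivors: bronze, aluminum alloy.
Putting every candidate on a common basis:
  bronze: σ_y = 365.0 MPa, ρ = 8750 kg/m³
  aluminum alloy: σ_y = 276.0 MPa, ρ = 2729 kg/m³
  aluminum alloy: M = 101 kN·m/kg
  bronze: M = 41.7 kN·m/kg
Highest index: aluminum alloy.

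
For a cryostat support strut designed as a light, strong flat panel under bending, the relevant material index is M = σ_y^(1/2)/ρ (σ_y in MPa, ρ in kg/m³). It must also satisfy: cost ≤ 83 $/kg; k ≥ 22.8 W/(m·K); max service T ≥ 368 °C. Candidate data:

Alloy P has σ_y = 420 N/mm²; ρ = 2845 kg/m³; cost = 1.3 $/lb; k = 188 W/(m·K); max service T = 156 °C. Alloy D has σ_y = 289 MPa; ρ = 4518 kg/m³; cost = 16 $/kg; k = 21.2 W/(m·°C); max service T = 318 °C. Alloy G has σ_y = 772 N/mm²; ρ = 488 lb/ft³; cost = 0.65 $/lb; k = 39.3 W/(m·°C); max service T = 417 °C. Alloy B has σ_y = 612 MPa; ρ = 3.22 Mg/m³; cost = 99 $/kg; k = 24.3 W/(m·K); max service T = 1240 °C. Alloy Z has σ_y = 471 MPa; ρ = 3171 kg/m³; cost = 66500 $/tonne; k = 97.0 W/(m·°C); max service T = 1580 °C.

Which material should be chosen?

alloy Z

Screen on constraints: cost ≤ 83 $/kg; k ≥ 22.8 W/(m·K); max service T ≥ 368 °C. Survivors: alloy G, alloy Z.
Putting every candidate on a common basis:
  alloy G: σ_y = 772.0 MPa, ρ = 7817 kg/m³
  alloy Z: σ_y = 471.0 MPa, ρ = 3171 kg/m³
  alloy Z: M = 6.84×10⁻³
  alloy G: M = 3.55×10⁻³
The maximum is for alloy Z.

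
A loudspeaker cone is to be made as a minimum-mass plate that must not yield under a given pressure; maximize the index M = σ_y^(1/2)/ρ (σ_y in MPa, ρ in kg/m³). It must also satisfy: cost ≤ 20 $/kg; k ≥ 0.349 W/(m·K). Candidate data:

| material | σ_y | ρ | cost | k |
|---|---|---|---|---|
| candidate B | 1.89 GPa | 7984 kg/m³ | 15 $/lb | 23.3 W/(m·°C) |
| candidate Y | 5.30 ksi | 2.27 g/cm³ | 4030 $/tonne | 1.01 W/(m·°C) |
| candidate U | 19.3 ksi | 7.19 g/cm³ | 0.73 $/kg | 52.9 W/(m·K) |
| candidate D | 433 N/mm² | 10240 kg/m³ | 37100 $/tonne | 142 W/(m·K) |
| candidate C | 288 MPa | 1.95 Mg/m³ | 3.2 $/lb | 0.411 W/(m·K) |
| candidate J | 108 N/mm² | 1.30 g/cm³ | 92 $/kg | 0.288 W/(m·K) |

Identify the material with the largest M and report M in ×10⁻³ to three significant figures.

Screen on constraints: cost ≤ 20 $/kg; k ≥ 0.349 W/(m·K). Survivors: candidate Y, candidate U, candidate C.
Convert each candidate to consistent units, then evaluate M:
  candidate Y: σ_y = 36.54 MPa, ρ = 2270 kg/m³
  candidate U: σ_y = 133.1 MPa, ρ = 7190 kg/m³
  candidate C: σ_y = 288.0 MPa, ρ = 1950 kg/m³
  candidate C: M = 8.70×10⁻³
  candidate Y: M = 2.66×10⁻³
  candidate U: M = 1.60×10⁻³
Candidate C has the largest M.

candidate C, M = 8.70×10⁻³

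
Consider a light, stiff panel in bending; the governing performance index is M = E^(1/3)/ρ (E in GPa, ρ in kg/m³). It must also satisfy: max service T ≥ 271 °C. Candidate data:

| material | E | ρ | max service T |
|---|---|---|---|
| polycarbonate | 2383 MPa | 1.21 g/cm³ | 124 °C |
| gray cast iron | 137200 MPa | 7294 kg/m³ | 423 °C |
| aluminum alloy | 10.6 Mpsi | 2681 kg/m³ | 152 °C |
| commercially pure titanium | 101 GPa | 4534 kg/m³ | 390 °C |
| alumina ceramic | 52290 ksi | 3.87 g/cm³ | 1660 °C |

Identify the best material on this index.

Screen on constraints: max service T ≥ 271 °C. Survivors: gray cast iron, commercially pure titanium, alumina ceramic.
Convert each candidate to consistent units, then evaluate M:
  gray cast iron: E = 137.2 GPa, ρ = 7294 kg/m³
  commercially pure titanium: E = 101.0 GPa, ρ = 4534 kg/m³
  alumina ceramic: E = 360.5 GPa, ρ = 3870 kg/m³
  alumina ceramic: M = 1.84×10⁻³
  commercially pure titanium: M = 1.03×10⁻³
  gray cast iron: M = 0.707×10⁻³
Alumina ceramic ranks first.

alumina ceramic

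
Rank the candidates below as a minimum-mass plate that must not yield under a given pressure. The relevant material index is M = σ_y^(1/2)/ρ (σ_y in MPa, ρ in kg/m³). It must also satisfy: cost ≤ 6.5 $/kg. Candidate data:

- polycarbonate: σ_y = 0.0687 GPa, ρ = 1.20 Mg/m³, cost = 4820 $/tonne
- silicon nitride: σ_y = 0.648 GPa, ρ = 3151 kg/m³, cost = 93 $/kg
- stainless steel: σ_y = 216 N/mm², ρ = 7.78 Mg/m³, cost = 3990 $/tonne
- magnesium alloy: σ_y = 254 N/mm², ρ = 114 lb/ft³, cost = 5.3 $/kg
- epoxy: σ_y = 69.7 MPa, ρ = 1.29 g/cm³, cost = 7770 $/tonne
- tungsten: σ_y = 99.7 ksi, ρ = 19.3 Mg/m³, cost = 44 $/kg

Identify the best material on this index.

Screen on constraints: cost ≤ 6.5 $/kg. Survivors: polycarbonate, stainless steel, magnesium alloy.
In SI units:
  polycarbonate: σ_y = 68.70 MPa, ρ = 1200 kg/m³
  stainless steel: σ_y = 216.0 MPa, ρ = 7780 kg/m³
  magnesium alloy: σ_y = 254.0 MPa, ρ = 1826 kg/m³
  magnesium alloy: M = 8.73×10⁻³
  polycarbonate: M = 6.91×10⁻³
  stainless steel: M = 1.89×10⁻³
Highest index: magnesium alloy.

magnesium alloy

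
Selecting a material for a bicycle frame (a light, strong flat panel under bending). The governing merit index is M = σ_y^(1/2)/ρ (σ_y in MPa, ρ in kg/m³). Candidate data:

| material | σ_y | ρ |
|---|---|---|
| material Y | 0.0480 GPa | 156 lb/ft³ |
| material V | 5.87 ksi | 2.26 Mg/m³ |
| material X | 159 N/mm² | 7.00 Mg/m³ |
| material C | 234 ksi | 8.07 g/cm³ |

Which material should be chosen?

material C

After converting to SI:
  material Y: σ_y = 48.00 MPa, ρ = 2499 kg/m³
  material V: σ_y = 40.47 MPa, ρ = 2260 kg/m³
  material X: σ_y = 159.0 MPa, ρ = 7000 kg/m³
  material C: σ_y = 1613 MPa, ρ = 8070 kg/m³
  material C: M = 4.98×10⁻³
  material V: M = 2.81×10⁻³
  material Y: M = 2.77×10⁻³
  material X: M = 1.80×10⁻³
Highest index: material C.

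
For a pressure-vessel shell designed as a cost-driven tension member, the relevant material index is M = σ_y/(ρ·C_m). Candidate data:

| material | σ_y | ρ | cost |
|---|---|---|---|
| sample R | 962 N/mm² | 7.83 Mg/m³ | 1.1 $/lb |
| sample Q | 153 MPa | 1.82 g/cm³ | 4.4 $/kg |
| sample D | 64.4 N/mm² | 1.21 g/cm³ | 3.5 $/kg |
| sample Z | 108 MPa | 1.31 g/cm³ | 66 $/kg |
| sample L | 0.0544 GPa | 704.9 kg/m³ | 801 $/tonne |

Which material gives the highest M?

sample L

Putting every candidate on a common basis:
  sample R: σ_y = 962.0 MPa, ρ = 7830 kg/m³, cost = 2.425 $/kg
  sample Q: σ_y = 153.0 MPa, ρ = 1820 kg/m³, cost = 4.400 $/kg
  sample D: σ_y = 64.40 MPa, ρ = 1210 kg/m³, cost = 3.500 $/kg
  sample Z: σ_y = 108.0 MPa, ρ = 1310 kg/m³, cost = 66.00 $/kg
  sample L: σ_y = 54.40 MPa, ρ = 704.9 kg/m³, cost = 0.8010 $/kg
  sample L: M = 96.3 kN·m per $
  sample R: M = 50.7 kN·m per $
  sample Q: M = 19.1 kN·m per $
  sample D: M = 15.2 kN·m per $
  sample Z: M = 1.25 kN·m per $
The maximum is for sample L.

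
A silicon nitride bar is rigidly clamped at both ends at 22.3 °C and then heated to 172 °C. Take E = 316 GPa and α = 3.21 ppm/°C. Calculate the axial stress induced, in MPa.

152 MPa

ΔT = 149.7 K. Constrained thermal stress σ = E·α·ΔT = 316.0×10³ MPa × 3.21×10⁻⁶ × 149.7 = 152 MPa (compressive).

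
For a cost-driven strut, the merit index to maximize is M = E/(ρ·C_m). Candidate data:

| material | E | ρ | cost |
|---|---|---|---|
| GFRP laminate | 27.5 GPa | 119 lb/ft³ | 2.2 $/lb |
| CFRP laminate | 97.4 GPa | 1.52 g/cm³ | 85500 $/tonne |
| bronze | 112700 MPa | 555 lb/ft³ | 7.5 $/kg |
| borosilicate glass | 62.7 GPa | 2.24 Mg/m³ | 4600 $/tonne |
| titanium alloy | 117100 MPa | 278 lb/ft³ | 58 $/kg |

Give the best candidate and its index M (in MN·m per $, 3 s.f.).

borosilicate glass, M = 6.09 MN·m per $

In SI units:
  GFRP laminate: E = 27.50 GPa, ρ = 1906 kg/m³, cost = 4.850 $/kg
  CFRP laminate: E = 97.40 GPa, ρ = 1520 kg/m³, cost = 85.50 $/kg
  bronze: E = 112.7 GPa, ρ = 8890 kg/m³, cost = 7.500 $/kg
  borosilicate glass: E = 62.70 GPa, ρ = 2240 kg/m³, cost = 4.600 $/kg
  titanium alloy: E = 117.1 GPa, ρ = 4453 kg/m³, cost = 58.00 $/kg
  borosilicate glass: M = 6.09 MN·m per $
  GFRP laminate: M = 2.97 MN·m per $
  bronze: M = 1.69 MN·m per $
  CFRP laminate: M = 0.749 MN·m per $
  titanium alloy: M = 0.453 MN·m per $
The maximum is for borosilicate glass.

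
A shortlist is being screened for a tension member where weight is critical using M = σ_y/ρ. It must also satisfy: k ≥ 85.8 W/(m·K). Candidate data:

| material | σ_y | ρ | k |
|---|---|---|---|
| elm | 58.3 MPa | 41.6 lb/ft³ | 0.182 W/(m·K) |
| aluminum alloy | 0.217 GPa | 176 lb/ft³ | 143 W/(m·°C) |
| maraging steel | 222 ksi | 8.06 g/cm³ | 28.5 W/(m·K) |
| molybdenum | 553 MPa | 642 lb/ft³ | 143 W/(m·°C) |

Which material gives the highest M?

aluminum alloy

Screen on constraints: k ≥ 85.8 W/(m·K). Survivors: aluminum alloy, molybdenum.
After converting to SI:
  aluminum alloy: σ_y = 217.0 MPa, ρ = 2819 kg/m³
  molybdenum: σ_y = 553.0 MPa, ρ = 10280 kg/m³
  aluminum alloy: M = 77.0 kN·m/kg
  molybdenum: M = 53.8 kN·m/kg
Highest index: aluminum alloy.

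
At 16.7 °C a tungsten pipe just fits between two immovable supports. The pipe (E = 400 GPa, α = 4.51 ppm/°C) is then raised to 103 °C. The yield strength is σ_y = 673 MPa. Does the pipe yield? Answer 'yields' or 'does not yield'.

ΔT = 86.30 K. Constrained thermal stress σ = E·α·ΔT = 400.0×10³ MPa × 4.51×10⁻⁶ × 86.30 = 156 MPa (compressive).
Compare to σ_y = 673 MPa: σ < σ_y, so it does not yield.

does not yield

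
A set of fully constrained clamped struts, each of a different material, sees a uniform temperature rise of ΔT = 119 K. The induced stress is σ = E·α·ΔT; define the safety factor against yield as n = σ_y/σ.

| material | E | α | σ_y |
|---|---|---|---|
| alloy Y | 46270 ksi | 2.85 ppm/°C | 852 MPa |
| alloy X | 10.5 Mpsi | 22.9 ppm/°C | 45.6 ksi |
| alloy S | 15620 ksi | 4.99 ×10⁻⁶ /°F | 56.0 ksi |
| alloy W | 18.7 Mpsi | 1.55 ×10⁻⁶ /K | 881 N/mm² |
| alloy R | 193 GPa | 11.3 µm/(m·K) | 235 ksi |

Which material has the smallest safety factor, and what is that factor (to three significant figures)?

In consistent units (E in GPa, α in ×10⁻⁶/K, σ_y in MPa):
  alloy Y: E = 319.0, α = 2.85, σ_y = 852.0 → σ = 108 MPa, n = 7.87
  alloy X: E = 72.39, α = 22.9, σ_y = 314.4 → σ = 197 MPa, n = 1.59
  alloy S: E = 107.7, α = 8.98, σ_y = 386.1 → σ = 115 MPa, n = 3.35
  alloy W: E = 128.9, α = 1.55, σ_y = 881.0 → σ = 23.8 MPa, n = 37.0
  alloy R: E = 193.0, α = 11.3, σ_y = 1620 → σ = 260 MPa, n = 6.24
The minimum is alloy X at n = 1.59.

alloy X, n = 1.59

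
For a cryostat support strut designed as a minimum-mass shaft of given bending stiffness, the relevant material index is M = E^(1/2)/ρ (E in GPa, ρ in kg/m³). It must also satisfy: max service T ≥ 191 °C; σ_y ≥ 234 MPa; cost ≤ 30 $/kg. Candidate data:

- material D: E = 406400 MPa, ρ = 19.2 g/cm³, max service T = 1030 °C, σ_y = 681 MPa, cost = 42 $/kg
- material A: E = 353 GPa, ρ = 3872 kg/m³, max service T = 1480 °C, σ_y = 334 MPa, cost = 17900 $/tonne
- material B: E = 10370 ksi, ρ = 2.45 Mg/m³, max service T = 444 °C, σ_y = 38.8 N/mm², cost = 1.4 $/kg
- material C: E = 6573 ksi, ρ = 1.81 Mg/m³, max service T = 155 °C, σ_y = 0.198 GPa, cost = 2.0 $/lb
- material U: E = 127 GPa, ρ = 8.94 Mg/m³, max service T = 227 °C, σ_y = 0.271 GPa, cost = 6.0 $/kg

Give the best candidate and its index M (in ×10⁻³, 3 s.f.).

material A, M = 4.85×10⁻³

Screen on constraints: max service T ≥ 191 °C; σ_y ≥ 234 MPa; cost ≤ 30 $/kg. Survivors: material A, material U.
Convert each candidate to consistent units, then evaluate M:
  material A: E = 353.0 GPa, ρ = 3872 kg/m³
  material U: E = 127.0 GPa, ρ = 8940 kg/m³
  material A: M = 4.85×10⁻³
  material U: M = 1.26×10⁻³
The maximum is for material A.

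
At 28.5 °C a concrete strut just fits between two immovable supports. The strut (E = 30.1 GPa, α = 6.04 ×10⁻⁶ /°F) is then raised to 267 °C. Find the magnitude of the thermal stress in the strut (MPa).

α = 6.04×10⁻⁶/°F × 9/5 = 10.9×10⁻⁶/K.
ΔT = 238.5 K. Constrained thermal stress σ = E·α·ΔT = 30.10×10³ MPa × 10.9×10⁻⁶ × 238.5 = 78.0 MPa (compressive).

78.0 MPa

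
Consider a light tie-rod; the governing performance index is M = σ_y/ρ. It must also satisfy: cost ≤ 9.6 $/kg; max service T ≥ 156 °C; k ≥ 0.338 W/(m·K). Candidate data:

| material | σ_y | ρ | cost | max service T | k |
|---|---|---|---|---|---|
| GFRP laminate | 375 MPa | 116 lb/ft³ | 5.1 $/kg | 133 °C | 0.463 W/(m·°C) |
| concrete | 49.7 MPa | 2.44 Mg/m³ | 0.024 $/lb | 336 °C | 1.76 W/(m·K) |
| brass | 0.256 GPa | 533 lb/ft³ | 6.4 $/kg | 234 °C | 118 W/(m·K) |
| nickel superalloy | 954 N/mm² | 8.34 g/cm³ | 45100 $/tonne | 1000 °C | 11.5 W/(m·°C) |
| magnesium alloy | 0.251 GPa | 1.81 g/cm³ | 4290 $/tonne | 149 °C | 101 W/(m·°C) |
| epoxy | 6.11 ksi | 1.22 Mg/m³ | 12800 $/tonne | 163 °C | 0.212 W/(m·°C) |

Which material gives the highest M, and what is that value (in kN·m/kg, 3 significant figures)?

Screen on constraints: cost ≤ 9.6 $/kg; max service T ≥ 156 °C; k ≥ 0.338 W/(m·K). Survivors: concrete, brass.
Putting every candidate on a common basis:
  concrete: σ_y = 49.70 MPa, ρ = 2440 kg/m³
  brass: σ_y = 256.0 MPa, ρ = 8538 kg/m³
  brass: M = 30.0 kN·m/kg
  concrete: M = 20.4 kN·m/kg
Brass has the largest M.

brass, M = 30.0 kN·m/kg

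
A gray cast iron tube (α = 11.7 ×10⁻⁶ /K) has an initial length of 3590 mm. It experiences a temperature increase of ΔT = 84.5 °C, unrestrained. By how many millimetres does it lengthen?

ΔL = α·L₀·ΔT = 11.7×10⁻⁶ × 3590 mm × 84.50 K = 3.55 mm.

3.55 mm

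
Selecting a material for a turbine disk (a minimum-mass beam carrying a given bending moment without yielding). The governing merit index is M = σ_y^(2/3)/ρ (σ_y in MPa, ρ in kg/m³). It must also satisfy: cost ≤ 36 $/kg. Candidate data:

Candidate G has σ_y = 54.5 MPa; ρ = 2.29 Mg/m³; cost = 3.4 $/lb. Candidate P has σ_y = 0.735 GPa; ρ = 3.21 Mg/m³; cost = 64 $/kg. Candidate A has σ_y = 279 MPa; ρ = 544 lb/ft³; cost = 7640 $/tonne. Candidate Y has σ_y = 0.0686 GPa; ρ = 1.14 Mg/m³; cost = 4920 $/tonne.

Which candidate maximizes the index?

Screen on constraints: cost ≤ 36 $/kg. Survivors: candidate G, candidate A, candidate Y.
In SI units:
  candidate G: σ_y = 54.50 MPa, ρ = 2290 kg/m³
  candidate A: σ_y = 279.0 MPa, ρ = 8714 kg/m³
  candidate Y: σ_y = 68.60 MPa, ρ = 1140 kg/m³
  candidate Y: M = 14.7×10⁻³
  candidate G: M = 6.28×10⁻³
  candidate A: M = 4.90×10⁻³
Candidate Y ranks first.

candidate Y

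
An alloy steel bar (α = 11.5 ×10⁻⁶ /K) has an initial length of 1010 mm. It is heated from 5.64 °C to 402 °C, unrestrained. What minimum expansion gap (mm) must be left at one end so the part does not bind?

ΔT = 402 − 5.64 = 396.4 K.
ΔL = α·L₀·ΔT = 11.5×10⁻⁶ × 1010 mm × 396.4 K = 4.60 mm.

4.60 mm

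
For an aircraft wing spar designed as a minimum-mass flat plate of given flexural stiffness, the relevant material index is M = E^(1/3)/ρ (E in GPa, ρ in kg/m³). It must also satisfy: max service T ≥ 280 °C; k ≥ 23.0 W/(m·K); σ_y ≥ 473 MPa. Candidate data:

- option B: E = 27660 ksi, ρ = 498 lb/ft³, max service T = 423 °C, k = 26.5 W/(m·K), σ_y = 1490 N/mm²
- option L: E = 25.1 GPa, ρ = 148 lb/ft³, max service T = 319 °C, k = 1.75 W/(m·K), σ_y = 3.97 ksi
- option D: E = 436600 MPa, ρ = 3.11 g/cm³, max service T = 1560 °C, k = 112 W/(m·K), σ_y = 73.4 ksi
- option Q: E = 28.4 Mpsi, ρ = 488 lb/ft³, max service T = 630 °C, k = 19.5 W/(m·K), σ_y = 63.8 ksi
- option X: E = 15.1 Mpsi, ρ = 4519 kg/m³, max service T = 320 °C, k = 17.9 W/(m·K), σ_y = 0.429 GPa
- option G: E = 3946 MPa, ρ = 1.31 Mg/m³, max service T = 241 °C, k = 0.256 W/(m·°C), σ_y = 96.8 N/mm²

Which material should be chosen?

Screen on constraints: max service T ≥ 280 °C; k ≥ 23.0 W/(m·K); σ_y ≥ 473 MPa. Survivors: option B, option D.
After converting to SI:
  option B: E = 190.7 GPa, ρ = 7977 kg/m³
  option D: E = 436.6 GPa, ρ = 3110 kg/m³
  option D: M = 2.44×10⁻³
  option B: M = 0.722×10⁻³
Option D ranks first.

option D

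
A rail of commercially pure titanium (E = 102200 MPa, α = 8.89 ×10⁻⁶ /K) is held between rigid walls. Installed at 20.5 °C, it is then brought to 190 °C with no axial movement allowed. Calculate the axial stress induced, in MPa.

E = 102200 MPa = 102.2 GPa.
ΔT = 169.5 K. Constrained thermal stress σ = E·α·ΔT = 102.2×10³ MPa × 8.89×10⁻⁶ × 169.5 = 154 MPa (compressive).

154 MPa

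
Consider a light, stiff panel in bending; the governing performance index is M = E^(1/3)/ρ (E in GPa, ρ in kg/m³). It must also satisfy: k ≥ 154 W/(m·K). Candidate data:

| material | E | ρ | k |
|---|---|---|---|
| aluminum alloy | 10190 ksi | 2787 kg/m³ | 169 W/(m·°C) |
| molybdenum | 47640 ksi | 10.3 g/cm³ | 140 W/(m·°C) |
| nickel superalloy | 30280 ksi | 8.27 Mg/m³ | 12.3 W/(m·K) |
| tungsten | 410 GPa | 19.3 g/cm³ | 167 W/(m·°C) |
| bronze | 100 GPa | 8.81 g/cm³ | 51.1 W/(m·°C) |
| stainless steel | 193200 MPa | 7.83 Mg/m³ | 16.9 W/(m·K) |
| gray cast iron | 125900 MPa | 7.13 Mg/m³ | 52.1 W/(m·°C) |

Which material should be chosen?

aluminum alloy

Screen on constraints: k ≥ 154 W/(m·K). Survivors: aluminum alloy, tungsten.
Normalizing units and computing the index:
  aluminum alloy: E = 70.26 GPa, ρ = 2787 kg/m³
  tungsten: E = 410.0 GPa, ρ = 19300 kg/m³
  aluminum alloy: M = 1.48×10⁻³
  tungsten: M = 0.385×10⁻³
Aluminum alloy has the largest M.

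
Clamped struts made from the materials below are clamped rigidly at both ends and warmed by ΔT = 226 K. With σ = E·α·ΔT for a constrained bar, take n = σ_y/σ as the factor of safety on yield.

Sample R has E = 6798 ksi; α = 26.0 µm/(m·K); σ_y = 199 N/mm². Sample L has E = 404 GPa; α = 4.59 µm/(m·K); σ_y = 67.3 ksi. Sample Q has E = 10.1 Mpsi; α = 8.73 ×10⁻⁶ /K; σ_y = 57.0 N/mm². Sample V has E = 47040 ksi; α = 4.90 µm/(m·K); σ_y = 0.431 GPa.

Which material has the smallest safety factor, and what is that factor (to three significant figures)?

Per material, after unit conversion:
  sample R: E = 46.87, α = 26.0, σ_y = 199.0 → σ = 275 MPa, n = 0.723
  sample L: E = 404.0, α = 4.59, σ_y = 464.0 → σ = 419 MPa, n = 1.11
  sample Q: E = 69.64, α = 8.73, σ_y = 57.00 → σ = 137 MPa, n = 0.415
  sample V: E = 324.3, α = 4.90, σ_y = 431.0 → σ = 359 MPa, n = 1.20
The minimum is sample Q at n = 0.415.

sample Q, n = 0.415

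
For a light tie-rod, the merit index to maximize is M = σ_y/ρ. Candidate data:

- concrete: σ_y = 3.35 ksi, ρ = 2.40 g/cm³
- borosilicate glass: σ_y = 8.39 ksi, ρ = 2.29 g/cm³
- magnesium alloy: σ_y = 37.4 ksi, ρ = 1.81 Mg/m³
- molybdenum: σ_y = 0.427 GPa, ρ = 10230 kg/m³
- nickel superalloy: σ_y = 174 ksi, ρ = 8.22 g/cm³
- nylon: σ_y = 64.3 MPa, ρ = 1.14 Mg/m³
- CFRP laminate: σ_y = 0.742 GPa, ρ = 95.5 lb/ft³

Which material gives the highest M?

In SI units:
  concrete: σ_y = 23.10 MPa, ρ = 2400 kg/m³
  borosilicate glass: σ_y = 57.85 MPa, ρ = 2290 kg/m³
  magnesium alloy: σ_y = 257.9 MPa, ρ = 1810 kg/m³
  molybdenum: σ_y = 427.0 MPa, ρ = 10230 kg/m³
  nickel superalloy: σ_y = 1200 MPa, ρ = 8220 kg/m³
  nylon: σ_y = 64.30 MPa, ρ = 1140 kg/m³
  CFRP laminate: σ_y = 742.0 MPa, ρ = 1530 kg/m³
  CFRP laminate: M = 485 kN·m/kg
  nickel superalloy: M = 146 kN·m/kg
  magnesium alloy: M = 142 kN·m/kg
  nylon: M = 56.4 kN·m/kg
  molybdenum: M = 41.7 kN·m/kg
  borosilicate glass: M = 25.3 kN·m/kg
  concrete: M = 9.62 kN·m/kg
The maximum is for CFRP laminate.

CFRP laminate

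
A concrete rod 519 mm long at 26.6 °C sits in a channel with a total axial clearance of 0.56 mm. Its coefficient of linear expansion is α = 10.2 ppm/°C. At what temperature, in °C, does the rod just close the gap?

132 °C

α·L₀·ΔT = 0.56 mm ⇒ ΔT = 0.56 / (10.2×10⁻⁶ × 519.0) = 105.8 K.
T = 26.6 + 105.8 = 132.4 °C.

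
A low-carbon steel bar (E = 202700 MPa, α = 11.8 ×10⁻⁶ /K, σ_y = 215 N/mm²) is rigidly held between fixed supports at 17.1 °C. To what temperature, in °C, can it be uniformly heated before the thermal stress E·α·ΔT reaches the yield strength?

107 °C

E = 202700 MPa = 202.7 GPa.
σ_y = 215 N/mm² = 215.0 MPa.
E·α·ΔT = 215.0 MPa ⇒ ΔT = 215.0 / (202.7×10³ × 11.8×10⁻⁶) = 89.89 K.
T = 17.1 + 89.89 = 107.0 °C.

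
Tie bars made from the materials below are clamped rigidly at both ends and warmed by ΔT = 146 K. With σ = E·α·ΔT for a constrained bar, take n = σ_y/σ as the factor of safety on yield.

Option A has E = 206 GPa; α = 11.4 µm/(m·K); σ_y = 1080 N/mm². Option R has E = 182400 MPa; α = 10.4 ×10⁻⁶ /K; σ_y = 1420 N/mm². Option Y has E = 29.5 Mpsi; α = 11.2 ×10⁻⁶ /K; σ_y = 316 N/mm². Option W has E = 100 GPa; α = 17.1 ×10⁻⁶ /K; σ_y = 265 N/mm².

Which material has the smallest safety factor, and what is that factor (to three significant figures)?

With everything in SI (GPa, ×10⁻⁶/K, MPa):
  option A: E = 206.0, α = 11.4, σ_y = 1080 → σ = 343 MPa, n = 3.15
  option R: E = 182.4, α = 10.4, σ_y = 1420 → σ = 277 MPa, n = 5.13
  option Y: E = 203.4, α = 11.2, σ_y = 316.0 → σ = 333 MPa, n = 0.950
  option W: E = 100.0, α = 17.1, σ_y = 265.0 → σ = 250 MPa, n = 1.06
The minimum is option Y at n = 0.950.

option Y, n = 0.950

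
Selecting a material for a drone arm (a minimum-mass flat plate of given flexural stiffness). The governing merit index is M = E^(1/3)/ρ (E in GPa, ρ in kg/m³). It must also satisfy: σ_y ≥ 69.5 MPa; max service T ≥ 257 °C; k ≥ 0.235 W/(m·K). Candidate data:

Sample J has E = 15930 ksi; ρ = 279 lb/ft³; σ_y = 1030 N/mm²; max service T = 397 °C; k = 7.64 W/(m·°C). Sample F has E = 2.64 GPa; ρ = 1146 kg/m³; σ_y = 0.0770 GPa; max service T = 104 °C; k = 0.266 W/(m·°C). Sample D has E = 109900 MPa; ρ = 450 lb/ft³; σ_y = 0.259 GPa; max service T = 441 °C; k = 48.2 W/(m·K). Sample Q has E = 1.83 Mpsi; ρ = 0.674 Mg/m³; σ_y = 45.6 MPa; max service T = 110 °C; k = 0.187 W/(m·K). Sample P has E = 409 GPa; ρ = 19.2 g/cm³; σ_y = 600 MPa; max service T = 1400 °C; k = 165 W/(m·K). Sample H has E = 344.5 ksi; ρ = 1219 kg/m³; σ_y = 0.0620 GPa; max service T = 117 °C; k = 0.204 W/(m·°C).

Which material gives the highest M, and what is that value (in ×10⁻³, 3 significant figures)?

Screen on constraints: σ_y ≥ 69.5 MPa; max service T ≥ 257 °C; k ≥ 0.235 W/(m·K). Survivors: sample J, sample D, sample P.
After converting to SI:
  sample J: E = 109.8 GPa, ρ = 4469 kg/m³
  sample D: E = 109.9 GPa, ρ = 7208 kg/m³
  sample P: E = 409.0 GPa, ρ = 19200 kg/m³
  sample J: M = 1.07×10⁻³
  sample D: M = 0.665×10⁻³
  sample P: M = 0.387×10⁻³
Sample J has the largest M.

sample J, M = 1.07×10⁻³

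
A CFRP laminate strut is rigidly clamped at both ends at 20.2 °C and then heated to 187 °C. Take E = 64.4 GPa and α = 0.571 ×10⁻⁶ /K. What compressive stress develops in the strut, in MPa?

6.13 MPa

ΔT = 166.8 K. Constrained thermal stress σ = E·α·ΔT = 64.40×10³ MPa × 0.571×10⁻⁶ × 166.8 = 6.13 MPa (compressive).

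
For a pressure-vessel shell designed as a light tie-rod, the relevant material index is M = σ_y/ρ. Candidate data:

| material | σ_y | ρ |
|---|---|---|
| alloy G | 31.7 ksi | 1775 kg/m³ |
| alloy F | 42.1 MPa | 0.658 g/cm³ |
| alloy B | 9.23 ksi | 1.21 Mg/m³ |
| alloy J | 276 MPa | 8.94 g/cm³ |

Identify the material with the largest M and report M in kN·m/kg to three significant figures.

In SI units:
  alloy G: σ_y = 218.6 MPa, ρ = 1775 kg/m³
  alloy F: σ_y = 42.10 MPa, ρ = 658.0 kg/m³
  alloy B: σ_y = 63.64 MPa, ρ = 1210 kg/m³
  alloy J: σ_y = 276.0 MPa, ρ = 8940 kg/m³
  alloy G: M = 123 kN·m/kg
  alloy F: M = 64.0 kN·m/kg
  alloy B: M = 52.6 kN·m/kg
  alloy J: M = 30.9 kN·m/kg
Highest index: alloy G.

alloy G, M = 123 kN·m/kg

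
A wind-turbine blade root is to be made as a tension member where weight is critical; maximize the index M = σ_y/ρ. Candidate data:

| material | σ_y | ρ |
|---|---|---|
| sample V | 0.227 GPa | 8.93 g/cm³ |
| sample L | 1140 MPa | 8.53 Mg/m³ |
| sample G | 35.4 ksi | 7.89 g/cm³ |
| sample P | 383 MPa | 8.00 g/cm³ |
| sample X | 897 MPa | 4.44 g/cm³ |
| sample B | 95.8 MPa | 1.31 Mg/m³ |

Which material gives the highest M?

Normalizing units and computing the index:
  sample V: σ_y = 227.0 MPa, ρ = 8930 kg/m³
  sample L: σ_y = 1140 MPa, ρ = 8530 kg/m³
  sample G: σ_y = 244.1 MPa, ρ = 7890 kg/m³
  sample P: σ_y = 383.0 MPa, ρ = 8000 kg/m³
  sample X: σ_y = 897.0 MPa, ρ = 4440 kg/m³
  sample B: σ_y = 95.80 MPa, ρ = 1310 kg/m³
  sample X: M = 202 kN·m/kg
  sample L: M = 134 kN·m/kg
  sample B: M = 73.1 kN·m/kg
  sample P: M = 47.9 kN·m/kg
  sample G: M = 30.9 kN·m/kg
  sample V: M = 25.4 kN·m/kg
Highest index: sample X.

sample X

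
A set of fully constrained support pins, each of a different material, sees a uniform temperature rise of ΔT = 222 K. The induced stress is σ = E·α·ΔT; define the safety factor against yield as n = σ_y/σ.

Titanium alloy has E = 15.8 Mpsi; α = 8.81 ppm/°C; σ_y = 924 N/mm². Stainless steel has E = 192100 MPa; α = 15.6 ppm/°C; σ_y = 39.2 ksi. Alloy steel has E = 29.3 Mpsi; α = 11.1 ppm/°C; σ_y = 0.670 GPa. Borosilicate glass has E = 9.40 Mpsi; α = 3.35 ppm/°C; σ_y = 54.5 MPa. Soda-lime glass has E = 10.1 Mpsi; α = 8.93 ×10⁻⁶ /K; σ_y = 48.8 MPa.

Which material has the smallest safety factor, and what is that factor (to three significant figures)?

With everything in SI (GPa, ×10⁻⁶/K, MPa):
  titanium alloy: E = 108.9, α = 8.81, σ_y = 924.0 → σ = 213 MPa, n = 4.34
  stainless steel: E = 192.1, α = 15.6, σ_y = 270.3 → σ = 665 MPa, n = 0.406
  alloy steel: E = 202.0, α = 11.1, σ_y = 670.0 → σ = 498 MPa, n = 1.35
  borosilicate glass: E = 64.81, α = 3.35, σ_y = 54.50 → σ = 48.2 MPa, n = 1.13
  soda-lime glass: E = 69.64, α = 8.93, σ_y = 48.80 → σ = 138 MPa, n = 0.353
Soda-lime glass has the lowest safety factor, n = 0.353.

soda-lime glass, n = 0.353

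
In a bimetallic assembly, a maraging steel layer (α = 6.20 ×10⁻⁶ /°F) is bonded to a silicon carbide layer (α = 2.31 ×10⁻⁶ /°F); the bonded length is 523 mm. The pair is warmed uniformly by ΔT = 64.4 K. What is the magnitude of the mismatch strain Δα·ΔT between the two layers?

maraging steel: α = 6.20×10⁻⁶/°F × 9/5 = 11.2×10⁻⁶/K.
silicon carbide: α = 2.31×10⁻⁶/°F × 9/5 = 4.16×10⁻⁶/K.
Δα = |11.2 − 4.16|×10⁻⁶/K = 7.00×10⁻⁶/K.
Mismatch strain = Δα·ΔT = 7.00×10⁻⁶ × 64.4 = 4.51×10⁻⁴.

4.51×10⁻⁴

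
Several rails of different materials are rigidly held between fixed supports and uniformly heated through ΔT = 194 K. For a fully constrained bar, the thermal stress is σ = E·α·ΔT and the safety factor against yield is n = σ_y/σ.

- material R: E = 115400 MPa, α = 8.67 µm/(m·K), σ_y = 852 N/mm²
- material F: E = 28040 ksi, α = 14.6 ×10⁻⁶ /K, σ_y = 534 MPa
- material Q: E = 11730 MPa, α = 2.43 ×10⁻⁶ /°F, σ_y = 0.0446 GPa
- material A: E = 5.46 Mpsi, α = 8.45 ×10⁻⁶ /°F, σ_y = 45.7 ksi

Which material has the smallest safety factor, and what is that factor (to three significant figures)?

Per material, after unit conversion:
  material R: E = 115.4, α = 8.67, σ_y = 852.0 → σ = 194 MPa, n = 4.39
  material F: E = 193.3, α = 14.6, σ_y = 534.0 → σ = 548 MPa, n = 0.975
  material Q: E = 11.73, α = 4.37, σ_y = 44.60 → σ = 9.95 MPa, n = 4.48
  material A: E = 37.65, α = 15.2, σ_y = 315.1 → σ = 111 MPa, n = 2.84
The minimum is material F at n = 0.975.

material F, n = 0.975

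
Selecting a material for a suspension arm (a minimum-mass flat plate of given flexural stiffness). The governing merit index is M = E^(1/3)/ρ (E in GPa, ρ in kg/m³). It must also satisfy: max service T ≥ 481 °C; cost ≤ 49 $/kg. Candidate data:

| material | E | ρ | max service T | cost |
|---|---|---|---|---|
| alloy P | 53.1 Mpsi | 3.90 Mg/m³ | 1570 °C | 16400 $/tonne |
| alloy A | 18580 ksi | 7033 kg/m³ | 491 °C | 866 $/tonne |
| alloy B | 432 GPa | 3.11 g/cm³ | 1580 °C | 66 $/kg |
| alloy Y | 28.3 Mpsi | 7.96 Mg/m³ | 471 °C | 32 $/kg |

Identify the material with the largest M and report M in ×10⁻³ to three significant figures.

Screen on constraints: max service T ≥ 481 °C; cost ≤ 49 $/kg. Survivors: alloy P, alloy A.
Putting every candidate on a common basis:
  alloy P: E = 366.1 GPa, ρ = 3900 kg/m³
  alloy A: E = 128.1 GPa, ρ = 7033 kg/m³
  alloy P: M = 1.83×10⁻³
  alloy A: M = 0.717×10⁻³
Highest index: alloy P.

alloy P, M = 1.83×10⁻³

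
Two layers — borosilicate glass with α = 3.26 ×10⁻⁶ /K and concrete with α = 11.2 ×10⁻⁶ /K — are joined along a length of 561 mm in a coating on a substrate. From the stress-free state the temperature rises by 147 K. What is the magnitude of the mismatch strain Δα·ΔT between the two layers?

Δα = |3.26 − 11.2|×10⁻⁶/K = 7.94×10⁻⁶/K.
Mismatch strain = Δα·ΔT = 7.94×10⁻⁶ × 147.0 = 1.17×10⁻³.

1.17×10⁻³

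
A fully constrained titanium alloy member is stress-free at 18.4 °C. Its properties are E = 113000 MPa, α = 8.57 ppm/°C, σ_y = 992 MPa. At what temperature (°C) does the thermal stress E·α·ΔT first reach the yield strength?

E = 113000 MPa = 113.0 GPa.
E·α·ΔT = 992.0 MPa ⇒ ΔT = 992.0 / (113.0×10³ × 8.57×10⁻⁶) = 1024 K.
T = 18.4 + 1024 = 1043 °C.

1040 °C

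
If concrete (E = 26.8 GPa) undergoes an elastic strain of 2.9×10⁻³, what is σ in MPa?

77.7 MPa

σ = E·ε = 26800 MPa × 2.9×10⁻³ = 77.7 MPa.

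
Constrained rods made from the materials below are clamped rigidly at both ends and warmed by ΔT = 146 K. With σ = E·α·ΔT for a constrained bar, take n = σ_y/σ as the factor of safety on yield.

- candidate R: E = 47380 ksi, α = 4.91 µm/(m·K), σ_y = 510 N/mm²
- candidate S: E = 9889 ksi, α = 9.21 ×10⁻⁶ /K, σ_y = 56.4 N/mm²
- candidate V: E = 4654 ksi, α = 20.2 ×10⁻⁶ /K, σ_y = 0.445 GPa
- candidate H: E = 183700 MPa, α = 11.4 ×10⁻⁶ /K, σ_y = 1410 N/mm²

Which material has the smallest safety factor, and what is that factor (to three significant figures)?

With everything in SI (GPa, ×10⁻⁶/K, MPa):
  candidate R: E = 326.7, α = 4.91, σ_y = 510.0 → σ = 234 MPa, n = 2.18
  candidate S: E = 68.18, α = 9.21, σ_y = 56.40 → σ = 91.7 MPa, n = 0.615
  candidate V: E = 32.09, α = 20.2, σ_y = 445.0 → σ = 94.6 MPa, n = 4.70
  candidate H: E = 183.7, α = 11.4, σ_y = 1410 → σ = 306 MPa, n = 4.61
Candidate S has the lowest safety factor, n = 0.615.

candidate S, n = 0.615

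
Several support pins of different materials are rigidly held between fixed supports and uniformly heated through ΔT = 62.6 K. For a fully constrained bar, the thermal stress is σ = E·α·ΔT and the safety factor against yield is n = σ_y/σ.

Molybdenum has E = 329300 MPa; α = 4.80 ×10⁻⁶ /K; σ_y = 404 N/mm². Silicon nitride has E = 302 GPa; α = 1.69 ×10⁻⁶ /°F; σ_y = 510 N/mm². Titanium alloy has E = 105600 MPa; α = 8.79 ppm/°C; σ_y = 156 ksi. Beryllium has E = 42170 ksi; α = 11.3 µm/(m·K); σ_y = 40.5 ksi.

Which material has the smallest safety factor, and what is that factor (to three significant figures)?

Per material, after unit conversion:
  molybdenum: E = 329.3, α = 4.80, σ_y = 404.0 → σ = 98.9 MPa, n = 4.08
  silicon nitride: E = 302.0, α = 3.04, σ_y = 510.0 → σ = 57.5 MPa, n = 8.87
  titanium alloy: E = 105.6, α = 8.79, σ_y = 1076 → σ = 58.1 MPa, n = 18.5
  beryllium: E = 290.8, α = 11.3, σ_y = 279.2 → σ = 206 MPa, n = 1.36
Beryllium has the lowest safety factor, n = 1.36.

beryllium, n = 1.36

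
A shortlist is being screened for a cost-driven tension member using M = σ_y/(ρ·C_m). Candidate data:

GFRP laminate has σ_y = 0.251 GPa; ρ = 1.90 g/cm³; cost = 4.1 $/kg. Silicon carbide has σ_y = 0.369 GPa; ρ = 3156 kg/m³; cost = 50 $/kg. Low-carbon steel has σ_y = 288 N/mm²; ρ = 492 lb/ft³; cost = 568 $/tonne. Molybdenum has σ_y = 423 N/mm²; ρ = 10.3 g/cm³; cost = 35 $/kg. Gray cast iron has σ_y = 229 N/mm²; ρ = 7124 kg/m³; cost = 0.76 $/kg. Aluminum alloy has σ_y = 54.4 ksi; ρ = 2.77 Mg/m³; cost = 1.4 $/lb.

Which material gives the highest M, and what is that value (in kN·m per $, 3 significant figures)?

low-carbon steel, M = 64.3 kN·m per $

After converting to SI:
  GFRP laminate: σ_y = 251.0 MPa, ρ = 1900 kg/m³, cost = 4.100 $/kg
  silicon carbide: σ_y = 369.0 MPa, ρ = 3156 kg/m³, cost = 50.00 $/kg
  low-carbon steel: σ_y = 288.0 MPa, ρ = 7881 kg/m³, cost = 0.5680 $/kg
  molybdenum: σ_y = 423.0 MPa, ρ = 10300 kg/m³, cost = 35.00 $/kg
  gray cast iron: σ_y = 229.0 MPa, ρ = 7124 kg/m³, cost = 0.7600 $/kg
  aluminum alloy: σ_y = 375.1 MPa, ρ = 2770 kg/m³, cost = 3.086 $/kg
  low-carbon steel: M = 64.3 kN·m per $
  aluminum alloy: M = 43.9 kN·m per $
  gray cast iron: M = 42.3 kN·m per $
  GFRP laminate: M = 32.2 kN·m per $
  silicon carbide: M = 2.34 kN·m per $
  molybdenum: M = 1.17 kN·m per $
Low-carbon steel ranks first.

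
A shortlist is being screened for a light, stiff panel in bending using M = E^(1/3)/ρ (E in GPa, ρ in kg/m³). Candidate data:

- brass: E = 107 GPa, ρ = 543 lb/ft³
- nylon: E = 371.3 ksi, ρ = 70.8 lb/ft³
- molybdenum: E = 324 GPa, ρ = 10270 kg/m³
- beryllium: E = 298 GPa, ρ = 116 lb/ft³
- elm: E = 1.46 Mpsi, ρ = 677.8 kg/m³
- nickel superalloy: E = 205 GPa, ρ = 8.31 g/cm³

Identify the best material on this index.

beryllium

Putting every candidate on a common basis:
  brass: E = 107.0 GPa, ρ = 8698 kg/m³
  nylon: E = 2.560 GPa, ρ = 1134 kg/m³
  molybdenum: E = 324.0 GPa, ρ = 10270 kg/m³
  beryllium: E = 298.0 GPa, ρ = 1858 kg/m³
  elm: E = 10.07 GPa, ρ = 677.8 kg/m³
  nickel superalloy: E = 205.0 GPa, ρ = 8310 kg/m³
  beryllium: M = 3.59×10⁻³
  elm: M = 3.19×10⁻³
  nylon: M = 1.21×10⁻³
  nickel superalloy: M = 0.710×10⁻³
  molybdenum: M = 0.669×10⁻³
  brass: M = 0.546×10⁻³
Beryllium ranks first.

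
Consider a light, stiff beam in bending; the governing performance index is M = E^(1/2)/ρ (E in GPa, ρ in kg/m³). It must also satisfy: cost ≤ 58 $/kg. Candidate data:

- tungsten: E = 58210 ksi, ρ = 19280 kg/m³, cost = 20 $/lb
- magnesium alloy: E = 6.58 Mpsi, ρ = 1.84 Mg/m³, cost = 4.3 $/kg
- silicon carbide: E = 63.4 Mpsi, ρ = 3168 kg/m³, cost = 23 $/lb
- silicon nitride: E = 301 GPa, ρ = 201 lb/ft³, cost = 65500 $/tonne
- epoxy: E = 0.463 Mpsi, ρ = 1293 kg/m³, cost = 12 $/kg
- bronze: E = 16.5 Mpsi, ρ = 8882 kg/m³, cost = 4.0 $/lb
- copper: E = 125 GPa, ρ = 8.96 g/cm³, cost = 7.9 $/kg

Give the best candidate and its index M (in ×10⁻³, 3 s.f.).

Screen on constraints: cost ≤ 58 $/kg. Survivors: tungsten, magnesium alloy, silicon carbide, epoxy, bronze, copper.
After converting to SI:
  tungsten: E = 401.3 GPa, ρ = 19280 kg/m³
  magnesium alloy: E = 45.37 GPa, ρ = 1840 kg/m³
  silicon carbide: E = 437.1 GPa, ρ = 3168 kg/m³
  epoxy: E = 3.192 GPa, ρ = 1293 kg/m³
  bronze: E = 113.8 GPa, ρ = 8882 kg/m³
  copper: E = 125.0 GPa, ρ = 8960 kg/m³
  silicon carbide: M = 6.60×10⁻³
  magnesium alloy: M = 3.66×10⁻³
  epoxy: M = 1.38×10⁻³
  copper: M = 1.25×10⁻³
  bronze: M = 1.20×10⁻³
  tungsten: M = 1.04×10⁻³
Highest index: silicon carbide.

silicon carbide, M = 6.60×10⁻³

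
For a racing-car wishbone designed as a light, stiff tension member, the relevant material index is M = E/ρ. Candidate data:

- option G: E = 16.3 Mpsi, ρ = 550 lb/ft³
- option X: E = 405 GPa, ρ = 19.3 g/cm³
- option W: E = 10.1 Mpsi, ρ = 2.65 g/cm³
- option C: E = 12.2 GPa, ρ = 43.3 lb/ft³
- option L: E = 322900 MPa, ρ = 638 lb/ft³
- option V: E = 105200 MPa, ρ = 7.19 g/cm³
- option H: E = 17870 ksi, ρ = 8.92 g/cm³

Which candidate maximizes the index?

option L

In SI units:
  option G: E = 112.4 GPa, ρ = 8810 kg/m³
  option X: E = 405.0 GPa, ρ = 19300 kg/m³
  option W: E = 69.64 GPa, ρ = 2650 kg/m³
  option C: E = 12.20 GPa, ρ = 693.6 kg/m³
  option L: E = 322.9 GPa, ρ = 10220 kg/m³
  option V: E = 105.2 GPa, ρ = 7190 kg/m³
  option H: E = 123.2 GPa, ρ = 8920 kg/m³
  option L: M = 31.6 MN·m/kg
  option W: M = 26.3 MN·m/kg
  option X: M = 21.0 MN·m/kg
  option C: M = 17.6 MN·m/kg
  option V: M = 14.6 MN·m/kg
  option H: M = 13.8 MN·m/kg
  option G: M = 12.8 MN·m/kg
Option L ranks first.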